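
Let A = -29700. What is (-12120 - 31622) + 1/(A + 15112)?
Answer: -638108297/14588 ≈ -43742.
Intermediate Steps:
(-12120 - 31622) + 1/(A + 15112) = (-12120 - 31622) + 1/(-29700 + 15112) = -43742 + 1/(-14588) = -43742 - 1/14588 = -638108297/14588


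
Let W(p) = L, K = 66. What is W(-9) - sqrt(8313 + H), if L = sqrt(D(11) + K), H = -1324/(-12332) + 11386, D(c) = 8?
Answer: sqrt(74) - 2*sqrt(46809457221)/3083 ≈ -131.75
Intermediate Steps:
H = 35103369/3083 (H = -1324*(-1/12332) + 11386 = 331/3083 + 11386 = 35103369/3083 ≈ 11386.)
L = sqrt(74) (L = sqrt(8 + 66) = sqrt(74) ≈ 8.6023)
W(p) = sqrt(74)
W(-9) - sqrt(8313 + H) = sqrt(74) - sqrt(8313 + 35103369/3083) = sqrt(74) - sqrt(60732348/3083) = sqrt(74) - 2*sqrt(46809457221)/3083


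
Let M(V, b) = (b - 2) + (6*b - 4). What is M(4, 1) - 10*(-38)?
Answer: 381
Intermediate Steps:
M(V, b) = -6 + 7*b (M(V, b) = (-2 + b) + (-4 + 6*b) = -6 + 7*b)
M(4, 1) - 10*(-38) = (-6 + 7*1) - 10*(-38) = (-6 + 7) + 380 = 1 + 380 = 381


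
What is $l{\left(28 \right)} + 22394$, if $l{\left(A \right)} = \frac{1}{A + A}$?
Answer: $\frac{1254065}{56} \approx 22394.0$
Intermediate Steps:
$l{\left(A \right)} = \frac{1}{2 A}$
$l{\left(28 \right)} + 22394 = \frac{1}{2 \cdot 28} + 22394 = \frac{1}{2} \cdot \frac{1}{28} + 22394 = \frac{1}{56} + 22394 = \frac{1254065}{56}$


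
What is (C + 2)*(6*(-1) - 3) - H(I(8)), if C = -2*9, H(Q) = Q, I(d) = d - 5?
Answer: 141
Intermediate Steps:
I(d) = -5 + d
C = -18
(C + 2)*(6*(-1) - 3) - H(I(8)) = (-18 + 2)*(6*(-1) - 3) - (-5 + 8) = -16*(-6 - 3) - 1*3 = -16*(-9) - 3 = 144 - 3 = 141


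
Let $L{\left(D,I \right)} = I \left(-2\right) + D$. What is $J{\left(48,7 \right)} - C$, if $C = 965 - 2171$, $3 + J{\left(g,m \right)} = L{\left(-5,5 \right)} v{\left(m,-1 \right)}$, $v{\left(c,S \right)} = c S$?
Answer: $1308$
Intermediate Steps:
$v{\left(c,S \right)} = S c$
$L{\left(D,I \right)} = D - 2 I$ ($L{\left(D,I \right)} = - 2 I + D = D - 2 I$)
$J{\left(g,m \right)} = -3 + 15 m$ ($J{\left(g,m \right)} = -3 + \left(-5 - 10\right) \left(- m\right) = -3 - 15 \left(- m\right) = -3 + 15 m$)
$C = -1206$ ($C = 965 - 2171 = -1206$)
$J{\left(48,7 \right)} - C = \left(-3 + 15 \cdot 7\right) - -1206 = \left(-3 + 105\right) + 1206 = 102 + 1206 = 1308$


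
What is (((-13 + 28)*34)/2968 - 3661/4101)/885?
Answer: -4387169/5386007340 ≈ -0.00081455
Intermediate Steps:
(((-13 + 28)*34)/2968 - 3661/4101)/885 = ((15*34)*(1/2968) - 3661*1/4101)*(1/885) = (510*(1/2968) - 3661/4101)*(1/885) = (255/1484 - 3661/4101)*(1/885) = -4387169/6085884*1/885 = -4387169/5386007340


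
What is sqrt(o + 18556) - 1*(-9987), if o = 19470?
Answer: 9987 + sqrt(38026) ≈ 10182.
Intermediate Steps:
sqrt(o + 18556) - 1*(-9987) = sqrt(19470 + 18556) - 1*(-9987) = sqrt(38026) + 9987 = 9987 + sqrt(38026)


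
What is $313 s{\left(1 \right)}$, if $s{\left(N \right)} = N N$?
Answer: $313$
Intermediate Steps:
$s{\left(N \right)} = N^{2}$
$313 s{\left(1 \right)} = 313 \cdot 1^{2} = 313 \cdot 1 = 313$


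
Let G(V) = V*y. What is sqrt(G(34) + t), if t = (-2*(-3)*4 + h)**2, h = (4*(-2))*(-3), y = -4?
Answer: 2*sqrt(542) ≈ 46.562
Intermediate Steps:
h = 24 (h = -8*(-3) = 24)
G(V) = -4*V (G(V) = V*(-4) = -4*V)
t = 2304 (t = (-2*(-3)*4 + 24)**2 = (6*4 + 24)**2 = (24 + 24)**2 = 48**2 = 2304)
sqrt(G(34) + t) = sqrt(-4*34 + 2304) = sqrt(-136 + 2304) = sqrt(2168) = 2*sqrt(542)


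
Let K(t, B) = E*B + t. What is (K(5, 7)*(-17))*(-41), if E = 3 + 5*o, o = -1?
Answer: -6273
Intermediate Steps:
E = -2 (E = 3 + 5*(-1) = 3 - 5 = -2)
K(t, B) = t - 2*B (K(t, B) = -2*B + t = t - 2*B)
(K(5, 7)*(-17))*(-41) = ((5 - 2*7)*(-17))*(-41) = ((5 - 14)*(-17))*(-41) = -9*(-17)*(-41) = 153*(-41) = -6273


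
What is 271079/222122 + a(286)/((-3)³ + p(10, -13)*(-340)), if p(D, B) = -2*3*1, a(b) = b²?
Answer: 1701306649/40648326 ≈ 41.854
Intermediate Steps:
p(D, B) = -6 (p(D, B) = -6*1 = -6)
271079/222122 + a(286)/((-3)³ + p(10, -13)*(-340)) = 271079/222122 + 286²/((-3)³ - 6*(-340)) = 271079*(1/222122) + 81796/(-27 + 2040) = 271079/222122 + 81796/2013 = 271079/222122 + 81796*(1/2013) = 271079/222122 + 7436/183 = 1701306649/40648326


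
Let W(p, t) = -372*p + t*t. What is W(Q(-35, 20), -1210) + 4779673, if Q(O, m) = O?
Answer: 6256793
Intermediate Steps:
W(p, t) = t² - 372*p (W(p, t) = -372*p + t² = t² - 372*p)
W(Q(-35, 20), -1210) + 4779673 = ((-1210)² - 372*(-35)) + 4779673 = (1464100 + 13020) + 4779673 = 1477120 + 4779673 = 6256793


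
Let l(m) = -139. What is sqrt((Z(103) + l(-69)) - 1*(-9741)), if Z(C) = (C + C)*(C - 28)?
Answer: 2*sqrt(6263) ≈ 158.28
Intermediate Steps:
Z(C) = 2*C*(-28 + C) (Z(C) = (2*C)*(-28 + C) = 2*C*(-28 + C))
sqrt((Z(103) + l(-69)) - 1*(-9741)) = sqrt((2*103*(-28 + 103) - 139) - 1*(-9741)) = sqrt((2*103*75 - 139) + 9741) = sqrt((15450 - 139) + 9741) = sqrt(15311 + 9741) = sqrt(25052) = 2*sqrt(6263)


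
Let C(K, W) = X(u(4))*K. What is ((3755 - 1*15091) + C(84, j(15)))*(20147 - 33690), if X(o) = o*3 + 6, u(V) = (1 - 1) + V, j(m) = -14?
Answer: 133046432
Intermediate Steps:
u(V) = V (u(V) = 0 + V = V)
X(o) = 6 + 3*o (X(o) = 3*o + 6 = 6 + 3*o)
C(K, W) = 18*K (C(K, W) = (6 + 3*4)*K = (6 + 12)*K = 18*K)
((3755 - 1*15091) + C(84, j(15)))*(20147 - 33690) = ((3755 - 1*15091) + 18*84)*(20147 - 33690) = ((3755 - 15091) + 1512)*(-13543) = (-11336 + 1512)*(-13543) = -9824*(-13543) = 133046432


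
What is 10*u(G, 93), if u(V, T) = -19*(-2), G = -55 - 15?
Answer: 380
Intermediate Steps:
G = -70
u(V, T) = 38
10*u(G, 93) = 10*38 = 380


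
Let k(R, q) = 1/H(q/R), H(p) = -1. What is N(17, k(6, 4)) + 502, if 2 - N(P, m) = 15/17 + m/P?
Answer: 8554/17 ≈ 503.18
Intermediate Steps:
k(R, q) = -1 (k(R, q) = 1/(-1) = -1)
N(P, m) = 19/17 - m/P (N(P, m) = 2 - (15/17 + m/P) = 2 + (-15/17 - m/P) = 19/17 - m/P)
N(17, k(6, 4)) + 502 = (19/17 - 1*(-1)/17) + 502 = (19/17 - 1*(-1)*1/17) + 502 = (19/17 + 1/17) + 502 = 20/17 + 502 = 8554/17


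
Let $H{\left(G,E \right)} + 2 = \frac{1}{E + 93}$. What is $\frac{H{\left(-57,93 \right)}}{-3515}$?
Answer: $\frac{371}{653790} \approx 0.00056746$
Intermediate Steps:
$H{\left(G,E \right)} = -2 + \frac{1}{93 + E}$ ($H{\left(G,E \right)} = -2 + \frac{1}{E + 93} = -2 + \frac{1}{93 + E}$)
$\frac{H{\left(-57,93 \right)}}{-3515} = \frac{\frac{1}{93 + 93} \left(-185 - 186\right)}{-3515} = \frac{-185 - 186}{186} \left(- \frac{1}{3515}\right) = \frac{1}{186} \left(-371\right) \left(- \frac{1}{3515}\right) = \left(- \frac{371}{186}\right) \left(- \frac{1}{3515}\right) = \frac{371}{653790}$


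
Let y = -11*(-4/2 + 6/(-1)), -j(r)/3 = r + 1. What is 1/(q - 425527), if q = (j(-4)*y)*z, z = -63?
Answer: -1/475423 ≈ -2.1034e-6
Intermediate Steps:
j(r) = -3 - 3*r (j(r) = -3*(r + 1) = -3*(1 + r) = -3 - 3*r)
y = 88 (y = -11*(-4*½ + 6*(-1)) = -11*(-2 - 6) = -11*(-8) = 88)
q = -49896 (q = ((-3 - 3*(-4))*88)*(-63) = ((-3 + 12)*88)*(-63) = (9*88)*(-63) = 792*(-63) = -49896)
1/(q - 425527) = 1/(-49896 - 425527) = 1/(-475423) = -1/475423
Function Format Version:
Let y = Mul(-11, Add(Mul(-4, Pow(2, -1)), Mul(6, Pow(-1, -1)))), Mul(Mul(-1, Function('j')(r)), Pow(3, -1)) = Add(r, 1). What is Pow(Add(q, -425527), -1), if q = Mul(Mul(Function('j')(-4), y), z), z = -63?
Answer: Rational(-1, 475423) ≈ -2.1034e-6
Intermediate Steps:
Function('j')(r) = Add(-3, Mul(-3, r)) (Function('j')(r) = Mul(-3, Add(r, 1)) = Mul(-3, Add(1, r)) = Add(-3, Mul(-3, r)))
y = 88 (y = Mul(-11, Add(Mul(-4, Rational(1, 2)), Mul(6, -1))) = Mul(-11, Add(-2, -6)) = Mul(-11, -8) = 88)
q = -49896 (q = Mul(Mul(Add(-3, Mul(-3, -4)), 88), -63) = Mul(Mul(Add(-3, 12), 88), -63) = Mul(Mul(9, 88), -63) = Mul(792, -63) = -49896)
Pow(Add(q, -425527), -1) = Pow(Add(-49896, -425527), -1) = Pow(-475423, -1) = Rational(-1, 475423)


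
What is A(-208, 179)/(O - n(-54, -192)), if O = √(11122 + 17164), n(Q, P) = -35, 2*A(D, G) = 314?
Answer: -5495/27061 + 157*√28286/27061 ≈ 0.77270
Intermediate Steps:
A(D, G) = 157 (A(D, G) = (½)*314 = 157)
O = √28286 ≈ 168.18
A(-208, 179)/(O - n(-54, -192)) = 157/(√28286 - 1*(-35)) = 157/(√28286 + 35) = 157/(35 + √28286)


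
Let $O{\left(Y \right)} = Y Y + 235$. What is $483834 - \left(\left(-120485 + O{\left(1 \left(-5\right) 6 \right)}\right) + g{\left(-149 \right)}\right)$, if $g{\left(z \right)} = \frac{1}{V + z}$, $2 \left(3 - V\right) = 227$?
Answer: $\frac{313052498}{519} \approx 6.0318 \cdot 10^{5}$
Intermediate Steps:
$V = - \frac{221}{2}$ ($V = 3 - \frac{227}{2} = - \frac{221}{2} \approx -110.5$)
$O{\left(Y \right)} = 235 + Y^{2}$ ($O{\left(Y \right)} = Y^{2} + 235 = 235 + Y^{2}$)
$g{\left(z \right)} = \frac{1}{- \frac{221}{2} + z}$
$483834 - \left(\left(-120485 + O{\left(1 \left(-5\right) 6 \right)}\right) + g{\left(-149 \right)}\right) = 483834 - \left(\left(-120485 + \left(235 + \left(1 \left(-5\right) 6\right)^{2}\right)\right) + \frac{2}{-221 + 2 \left(-149\right)}\right) = 483834 - \left(\left(-120485 + \left(235 + \left(\left(-5\right) 6\right)^{2}\right)\right) + \frac{2}{-221 - 298}\right) = 483834 - \left(\left(-120485 + \left(235 + \left(-30\right)^{2}\right)\right) + \frac{2}{-519}\right) = 483834 - \left(\left(-120485 + \left(235 + 900\right)\right) + 2 \left(- \frac{1}{519}\right)\right) = 483834 - \left(\left(-120485 + 1135\right) - \frac{2}{519}\right) = 483834 - \left(-119350 - \frac{2}{519}\right) = 483834 - - \frac{61942652}{519} = 483834 + \frac{61942652}{519} = \frac{313052498}{519}$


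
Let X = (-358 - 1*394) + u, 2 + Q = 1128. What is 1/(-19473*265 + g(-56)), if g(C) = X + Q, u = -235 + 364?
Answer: -1/5159842 ≈ -1.9380e-7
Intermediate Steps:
u = 129
Q = 1126 (Q = -2 + 1128 = 1126)
X = -623 (X = (-358 - 1*394) + 129 = (-358 - 394) + 129 = -752 + 129 = -623)
g(C) = 503 (g(C) = -623 + 1126 = 503)
1/(-19473*265 + g(-56)) = 1/(-19473*265 + 503) = 1/(-5160345 + 503) = 1/(-5159842) = -1/5159842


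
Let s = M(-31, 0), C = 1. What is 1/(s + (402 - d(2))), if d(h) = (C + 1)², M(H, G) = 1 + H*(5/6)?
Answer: 6/2239 ≈ 0.0026798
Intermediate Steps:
M(H, G) = 1 + 5*H/6 (M(H, G) = 1 + H*(5*(⅙)) = 1 + H*(⅚) = 1 + 5*H/6)
d(h) = 4 (d(h) = (1 + 1)² = 2² = 4)
s = -149/6 (s = 1 + (⅚)*(-31) = 1 - 155/6 = -149/6 ≈ -24.833)
1/(s + (402 - d(2))) = 1/(-149/6 + (402 - 1*4)) = 1/(-149/6 + (402 - 4)) = 1/(-149/6 + 398) = 1/(2239/6) = 6/2239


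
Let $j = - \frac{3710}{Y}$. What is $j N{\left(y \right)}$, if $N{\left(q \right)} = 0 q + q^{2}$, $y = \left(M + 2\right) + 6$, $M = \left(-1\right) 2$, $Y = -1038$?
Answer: $\frac{22260}{173} \approx 128.67$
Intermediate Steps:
$M = -2$
$y = 6$ ($y = \left(-2 + 2\right) + 6 = 0 + 6 = 6$)
$j = \frac{1855}{519}$ ($j = - \frac{3710}{-1038} = \left(-3710\right) \left(- \frac{1}{1038}\right) = \frac{1855}{519} \approx 3.5742$)
$N{\left(q \right)} = q^{2}$ ($N{\left(q \right)} = 0 + q^{2} = q^{2}$)
$j N{\left(y \right)} = \frac{1855 \cdot 6^{2}}{519} = \frac{1855}{519} \cdot 36 = \frac{22260}{173}$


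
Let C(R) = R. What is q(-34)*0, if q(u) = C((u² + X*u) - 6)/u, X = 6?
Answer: 0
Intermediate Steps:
q(u) = (-6 + u² + 6*u)/u (q(u) = ((u² + 6*u) - 6)/u = (-6 + u² + 6*u)/u)
q(-34)*0 = (6 - 34 - 6/(-34))*0 = (6 - 34 - 6*(-1/34))*0 = (6 - 34 + 3/17)*0 = -473/17*0 = 0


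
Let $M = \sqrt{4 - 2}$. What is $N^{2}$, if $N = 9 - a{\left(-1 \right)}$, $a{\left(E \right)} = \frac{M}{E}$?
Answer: $\left(9 + \sqrt{2}\right)^{2} \approx 108.46$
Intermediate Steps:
$M = \sqrt{2} \approx 1.4142$
$a{\left(E \right)} = \frac{\sqrt{2}}{E}$
$N = 9 + \sqrt{2}$ ($N = 9 - \frac{\sqrt{2}}{-1} = 9 - \sqrt{2} \left(-1\right) = 9 - - \sqrt{2} = 9 + \sqrt{2} \approx 10.414$)
$N^{2} = \left(9 + \sqrt{2}\right)^{2}$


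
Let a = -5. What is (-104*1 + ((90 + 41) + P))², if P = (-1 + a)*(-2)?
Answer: 1521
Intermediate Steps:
P = 12 (P = (-1 - 5)*(-2) = -6*(-2) = 12)
(-104*1 + ((90 + 41) + P))² = (-104*1 + ((90 + 41) + 12))² = (-104 + (131 + 12))² = (-104 + 143)² = 39² = 1521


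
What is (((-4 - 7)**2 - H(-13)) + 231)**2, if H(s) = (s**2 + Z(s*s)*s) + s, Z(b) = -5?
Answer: 17161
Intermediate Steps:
H(s) = s**2 - 4*s (H(s) = (s**2 - 5*s) + s = s**2 - 4*s)
(((-4 - 7)**2 - H(-13)) + 231)**2 = (((-4 - 7)**2 - (-13)*(-4 - 13)) + 231)**2 = (((-11)**2 - (-13)*(-17)) + 231)**2 = ((121 - 1*221) + 231)**2 = ((121 - 221) + 231)**2 = (-100 + 231)**2 = 131**2 = 17161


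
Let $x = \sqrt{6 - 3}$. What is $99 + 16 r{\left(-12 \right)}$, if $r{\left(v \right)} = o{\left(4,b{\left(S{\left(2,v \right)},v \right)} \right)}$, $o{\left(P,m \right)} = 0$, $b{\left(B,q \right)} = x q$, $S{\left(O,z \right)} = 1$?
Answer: $99$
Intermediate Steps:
$x = \sqrt{3} \approx 1.732$
$b{\left(B,q \right)} = q \sqrt{3}$ ($b{\left(B,q \right)} = \sqrt{3} q = q \sqrt{3}$)
$r{\left(v \right)} = 0$
$99 + 16 r{\left(-12 \right)} = 99 + 16 \cdot 0 = 99 + 0 = 99$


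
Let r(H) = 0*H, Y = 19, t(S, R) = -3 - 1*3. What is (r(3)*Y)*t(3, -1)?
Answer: 0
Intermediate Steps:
t(S, R) = -6 (t(S, R) = -3 - 3 = -6)
r(H) = 0
(r(3)*Y)*t(3, -1) = (0*19)*(-6) = 0*(-6) = 0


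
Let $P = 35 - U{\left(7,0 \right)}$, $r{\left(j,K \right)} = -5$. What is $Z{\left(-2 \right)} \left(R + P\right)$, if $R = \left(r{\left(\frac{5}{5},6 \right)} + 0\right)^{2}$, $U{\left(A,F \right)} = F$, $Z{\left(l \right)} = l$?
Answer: $-120$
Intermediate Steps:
$P = 35$ ($P = 35 - 0 = 35 + 0 = 35$)
$R = 25$ ($R = \left(-5 + 0\right)^{2} = \left(-5\right)^{2} = 25$)
$Z{\left(-2 \right)} \left(R + P\right) = - 2 \left(25 + 35\right) = \left(-2\right) 60 = -120$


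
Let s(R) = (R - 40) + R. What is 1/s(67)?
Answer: 1/94 ≈ 0.010638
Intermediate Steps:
s(R) = -40 + 2*R (s(R) = (-40 + R) + R = -40 + 2*R)
1/s(67) = 1/(-40 + 2*67) = 1/(-40 + 134) = 1/94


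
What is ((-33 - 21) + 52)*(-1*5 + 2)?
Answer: 6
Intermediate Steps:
((-33 - 21) + 52)*(-1*5 + 2) = (-54 + 52)*(-5 + 2) = -2*(-3) = 6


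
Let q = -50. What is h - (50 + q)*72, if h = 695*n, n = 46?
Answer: 31970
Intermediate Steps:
h = 31970 (h = 695*46 = 31970)
h - (50 + q)*72 = 31970 - (50 - 50)*72 = 31970 - 0*72 = 31970 - 1*0 = 31970 + 0 = 31970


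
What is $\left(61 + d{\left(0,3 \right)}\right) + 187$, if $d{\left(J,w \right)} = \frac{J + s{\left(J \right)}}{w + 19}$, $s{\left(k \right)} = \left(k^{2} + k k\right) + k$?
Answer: $248$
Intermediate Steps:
$s{\left(k \right)} = k + 2 k^{2}$ ($s{\left(k \right)} = \left(k^{2} + k^{2}\right) + k = 2 k^{2} + k = k + 2 k^{2}$)
$d{\left(J,w \right)} = \frac{J + J \left(1 + 2 J\right)}{19 + w}$ ($d{\left(J,w \right)} = \frac{J + J \left(1 + 2 J\right)}{w + 19} = \frac{J + J \left(1 + 2 J\right)}{19 + w}$)
$\left(61 + d{\left(0,3 \right)}\right) + 187 = \left(61 + 2 \cdot 0 \frac{1}{19 + 3} \left(1 + 0\right)\right) + 187 = \left(61 + 2 \cdot 0 \cdot \frac{1}{22} \cdot 1\right) + 187 = \left(61 + 0\right) + 187 = 61 + 187 = 248$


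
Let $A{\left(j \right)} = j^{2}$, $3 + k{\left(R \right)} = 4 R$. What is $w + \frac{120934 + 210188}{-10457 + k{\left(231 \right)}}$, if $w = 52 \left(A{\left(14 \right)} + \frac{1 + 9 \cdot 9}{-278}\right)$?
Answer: $\frac{6721590029}{662752} \approx 10142.0$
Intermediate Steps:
$k{\left(R \right)} = -3 + 4 R$
$w = \frac{1414556}{139}$ ($w = 52 \left(14^{2} + \frac{1 + 9 \cdot 9}{-278}\right) = 52 \left(196 + \left(1 + 81\right) \left(- \frac{1}{278}\right)\right) = 52 \left(196 + 82 \left(- \frac{1}{278}\right)\right) = 52 \left(196 - \frac{41}{139}\right) = 52 \cdot \frac{27203}{139} = \frac{1414556}{139} \approx 10177.0$)
$w + \frac{120934 + 210188}{-10457 + k{\left(231 \right)}} = \frac{1414556}{139} + \frac{120934 + 210188}{-10457 + \left(-3 + 4 \cdot 231\right)} = \frac{1414556}{139} + \frac{331122}{-10457 + \left(-3 + 924\right)} = \frac{1414556}{139} + \frac{331122}{-10457 + 921} = \frac{1414556}{139} + \frac{331122}{-9536} = \frac{1414556}{139} + 331122 \left(- \frac{1}{9536}\right) = \frac{1414556}{139} - \frac{165561}{4768} = \frac{6721590029}{662752}$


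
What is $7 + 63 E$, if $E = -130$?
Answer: $-8183$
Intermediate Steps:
$7 + 63 E = 7 + 63 \left(-130\right) = 7 - 8190 = -8183$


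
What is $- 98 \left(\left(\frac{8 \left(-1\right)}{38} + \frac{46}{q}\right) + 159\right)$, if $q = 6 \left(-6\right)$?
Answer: $- \frac{2639581}{171} \approx -15436.0$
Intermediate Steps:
$q = -36$
$- 98 \left(\left(\frac{8 \left(-1\right)}{38} + \frac{46}{q}\right) + 159\right) = - 98 \left(\left(\frac{8 \left(-1\right)}{38} + \frac{46}{-36}\right) + 159\right) = - 98 \left(\left(\left(-8\right) \frac{1}{38} + 46 \left(- \frac{1}{36}\right)\right) + 159\right) = - 98 \left(\left(- \frac{4}{19} - \frac{23}{18}\right) + 159\right) = - 98 \left(- \frac{509}{342} + 159\right) = \left(-98\right) \frac{53869}{342} = - \frac{2639581}{171}$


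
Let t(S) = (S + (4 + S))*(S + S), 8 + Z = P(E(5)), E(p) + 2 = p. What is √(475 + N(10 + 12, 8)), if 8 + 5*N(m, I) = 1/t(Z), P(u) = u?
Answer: √426063/30 ≈ 21.758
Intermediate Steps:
E(p) = -2 + p
Z = -5 (Z = -8 + (-2 + 5) = -8 + 3 = -5)
t(S) = 2*S*(4 + 2*S) (t(S) = (4 + 2*S)*(2*S) = 2*S*(4 + 2*S))
N(m, I) = -479/300 (N(m, I) = -8/5 + 1/(5*((4*(-5)*(2 - 5)))) = -8/5 + 1/(5*((4*(-5)*(-3)))) = -8/5 + (⅕)/60 = -8/5 + (⅕)*(1/60) = -8/5 + 1/300 = -479/300)
√(475 + N(10 + 12, 8)) = √(475 - 479/300) = √(142021/300) = √426063/30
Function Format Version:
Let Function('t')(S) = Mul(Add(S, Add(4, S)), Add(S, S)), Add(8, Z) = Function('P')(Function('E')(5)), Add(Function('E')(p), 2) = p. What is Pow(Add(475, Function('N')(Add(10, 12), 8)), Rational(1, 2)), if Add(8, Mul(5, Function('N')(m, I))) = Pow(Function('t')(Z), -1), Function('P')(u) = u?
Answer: Mul(Rational(1, 30), Pow(426063, Rational(1, 2))) ≈ 21.758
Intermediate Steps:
Function('E')(p) = Add(-2, p)
Z = -5 (Z = Add(-8, Add(-2, 5)) = Add(-8, 3) = -5)
Function('t')(S) = Mul(2, S, Add(4, Mul(2, S))) (Function('t')(S) = Mul(Add(4, Mul(2, S)), Mul(2, S)) = Mul(2, S, Add(4, Mul(2, S))))
Function('N')(m, I) = Rational(-479, 300) (Function('N')(m, I) = Add(Rational(-8, 5), Mul(Rational(1, 5), Pow(Mul(4, -5, Add(2, -5)), -1))) = Add(Rational(-8, 5), Mul(Rational(1, 5), Pow(Mul(4, -5, -3), -1))) = Add(Rational(-8, 5), Mul(Rational(1, 5), Pow(60, -1))) = Add(Rational(-8, 5), Mul(Rational(1, 5), Rational(1, 60))) = Add(Rational(-8, 5), Rational(1, 300)) = Rational(-479, 300))
Pow(Add(475, Function('N')(Add(10, 12), 8)), Rational(1, 2)) = Pow(Add(475, Rational(-479, 300)), Rational(1, 2)) = Pow(Rational(142021, 300), Rational(1, 2)) = Mul(Rational(1, 30), Pow(426063, Rational(1, 2)))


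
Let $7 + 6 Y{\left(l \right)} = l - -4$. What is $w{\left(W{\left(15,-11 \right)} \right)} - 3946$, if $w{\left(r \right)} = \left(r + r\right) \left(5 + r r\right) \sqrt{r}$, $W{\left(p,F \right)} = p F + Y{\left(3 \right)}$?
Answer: $-3946 - 8985900 i \sqrt{165} \approx -3946.0 - 1.1543 \cdot 10^{8} i$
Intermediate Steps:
$Y{\left(l \right)} = - \frac{1}{2} + \frac{l}{6}$ ($Y{\left(l \right)} = - \frac{7}{6} + \frac{l - -4}{6} = - \frac{7}{6} + \frac{l + 4}{6} = - \frac{7}{6} + \frac{4 + l}{6} = - \frac{7}{6} + \left(\frac{2}{3} + \frac{l}{6}\right) = - \frac{1}{2} + \frac{l}{6}$)
$W{\left(p,F \right)} = F p$ ($W{\left(p,F \right)} = p F + \left(- \frac{1}{2} + \frac{1}{6} \cdot 3\right) = F p + \left(- \frac{1}{2} + \frac{1}{2}\right) = F p + 0 = F p$)
$w{\left(r \right)} = 2 r^{\frac{3}{2}} \left(5 + r^{2}\right)$ ($w{\left(r \right)} = 2 r \left(5 + r^{2}\right) \sqrt{r} = 2 r^{\frac{3}{2}} \left(5 + r^{2}\right)$)
$w{\left(W{\left(15,-11 \right)} \right)} - 3946 = 2 \left(\left(-11\right) 15\right)^{\frac{3}{2}} \left(5 + \left(\left(-11\right) 15\right)^{2}\right) - 3946 = 2 \left(-165\right)^{\frac{3}{2}} \left(5 + \left(-165\right)^{2}\right) - 3946 = 2 \left(- 165 i \sqrt{165}\right) \left(5 + 27225\right) - 3946 = 2 \left(- 165 i \sqrt{165}\right) 27230 - 3946 = - 8985900 i \sqrt{165} - 3946 = -3946 - 8985900 i \sqrt{165}$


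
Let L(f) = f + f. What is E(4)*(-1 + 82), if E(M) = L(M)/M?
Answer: 162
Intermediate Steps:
L(f) = 2*f
E(M) = 2 (E(M) = (2*M)/M = 2)
E(4)*(-1 + 82) = 2*(-1 + 82) = 2*81 = 162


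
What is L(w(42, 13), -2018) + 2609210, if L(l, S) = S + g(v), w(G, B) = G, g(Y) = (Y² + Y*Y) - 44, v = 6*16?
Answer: 2625580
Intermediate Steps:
v = 96
g(Y) = -44 + 2*Y² (g(Y) = (Y² + Y²) - 44 = 2*Y² - 44 = -44 + 2*Y²)
L(l, S) = 18388 + S (L(l, S) = S + (-44 + 2*96²) = S + (-44 + 2*9216) = S + (-44 + 18432) = S + 18388 = 18388 + S)
L(w(42, 13), -2018) + 2609210 = (18388 - 2018) + 2609210 = 16370 + 2609210 = 2625580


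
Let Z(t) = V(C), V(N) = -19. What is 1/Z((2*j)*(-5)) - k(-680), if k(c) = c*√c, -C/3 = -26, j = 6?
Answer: -1/19 + 1360*I*√170 ≈ -0.052632 + 17732.0*I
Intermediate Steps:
C = 78 (C = -3*(-26) = 78)
Z(t) = -19
k(c) = c^(3/2)
1/Z((2*j)*(-5)) - k(-680) = 1/(-19) - (-680)^(3/2) = -1/19 - (-1360)*I*√170 = -1/19 + 1360*I*√170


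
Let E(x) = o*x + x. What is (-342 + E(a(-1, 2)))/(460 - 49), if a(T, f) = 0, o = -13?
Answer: -114/137 ≈ -0.83212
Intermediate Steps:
E(x) = -12*x (E(x) = -13*x + x = -12*x)
(-342 + E(a(-1, 2)))/(460 - 49) = (-342 - 12*0)/(460 - 49) = (-342 + 0)/411 = -342*1/411 = -114/137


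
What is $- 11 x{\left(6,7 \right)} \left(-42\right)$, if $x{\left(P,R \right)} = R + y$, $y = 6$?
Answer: $6006$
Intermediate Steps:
$x{\left(P,R \right)} = 6 + R$ ($x{\left(P,R \right)} = R + 6 = 6 + R$)
$- 11 x{\left(6,7 \right)} \left(-42\right) = - 11 \left(6 + 7\right) \left(-42\right) = \left(-11\right) 13 \left(-42\right) = \left(-143\right) \left(-42\right) = 6006$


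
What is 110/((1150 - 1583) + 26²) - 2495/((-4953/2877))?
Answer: 581608925/401193 ≈ 1449.7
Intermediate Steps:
110/((1150 - 1583) + 26²) - 2495/((-4953/2877)) = 110/(-433 + 676) - 2495/((-4953*1/2877)) = 110/243 - 2495/(-1651/959) = 110*(1/243) - 2495*(-959/1651) = 110/243 + 2392705/1651 = 581608925/401193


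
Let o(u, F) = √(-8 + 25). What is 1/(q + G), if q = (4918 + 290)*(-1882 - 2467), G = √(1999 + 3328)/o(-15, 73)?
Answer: -55006152/1245866900289223 - √90559/8721068302024561 ≈ -4.4151e-8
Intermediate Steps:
o(u, F) = √17
G = √90559/17 (G = √(1999 + 3328)/(√17) = √5327*(√17/17) = √90559/17 ≈ 17.702)
q = -22649592 (q = 5208*(-4349) = -22649592)
1/(q + G) = 1/(-22649592 + √90559/17)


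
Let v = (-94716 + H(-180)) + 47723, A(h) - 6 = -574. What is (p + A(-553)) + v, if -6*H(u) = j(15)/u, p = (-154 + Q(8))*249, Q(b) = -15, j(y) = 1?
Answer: -96813359/1080 ≈ -89642.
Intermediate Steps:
A(h) = -568 (A(h) = 6 - 574 = -568)
p = -42081 (p = (-154 - 15)*249 = -169*249 = -42081)
H(u) = -1/(6*u)
v = -50752439/1080 (v = (-94716 - ⅙/(-180)) + 47723 = (-94716 - ⅙*(-1/180)) + 47723 = (-94716 + 1/1080) + 47723 = -102293279/1080 + 47723 = -50752439/1080 ≈ -46993.)
(p + A(-553)) + v = (-42081 - 568) - 50752439/1080 = -42649 - 50752439/1080 = -96813359/1080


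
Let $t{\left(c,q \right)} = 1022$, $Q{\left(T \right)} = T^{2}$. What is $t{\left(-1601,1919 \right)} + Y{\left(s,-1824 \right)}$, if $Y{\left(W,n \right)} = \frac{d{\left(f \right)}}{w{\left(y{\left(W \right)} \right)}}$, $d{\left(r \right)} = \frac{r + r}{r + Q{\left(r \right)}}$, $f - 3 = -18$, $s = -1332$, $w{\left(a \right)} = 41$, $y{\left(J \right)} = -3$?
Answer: $\frac{293313}{287} \approx 1022.0$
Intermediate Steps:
$f = -15$ ($f = 3 - 18 = -15$)
$d{\left(r \right)} = \frac{2 r}{r + r^{2}}$ ($d{\left(r \right)} = \frac{r + r}{r + r^{2}} = \frac{2 r}{r + r^{2}}$)
$Y{\left(W,n \right)} = - \frac{1}{287}$ ($Y{\left(W,n \right)} = \frac{2 \frac{1}{1 - 15}}{41} = \frac{2}{-14} \cdot \frac{1}{41} = 2 \left(- \frac{1}{14}\right) \frac{1}{41} = \left(- \frac{1}{7}\right) \frac{1}{41} = - \frac{1}{287}$)
$t{\left(-1601,1919 \right)} + Y{\left(s,-1824 \right)} = 1022 - \frac{1}{287} = \frac{293313}{287}$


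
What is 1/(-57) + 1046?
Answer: 59621/57 ≈ 1046.0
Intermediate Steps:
1/(-57) + 1046 = -1/57 + 1046 = 59621/57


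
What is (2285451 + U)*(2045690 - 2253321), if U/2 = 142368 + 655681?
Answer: -805929900419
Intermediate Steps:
U = 1596098 (U = 2*(142368 + 655681) = 2*798049 = 1596098)
(2285451 + U)*(2045690 - 2253321) = (2285451 + 1596098)*(2045690 - 2253321) = 3881549*(-207631) = -805929900419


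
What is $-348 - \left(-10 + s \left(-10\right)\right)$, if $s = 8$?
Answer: $-258$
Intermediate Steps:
$-348 - \left(-10 + s \left(-10\right)\right) = -348 - \left(-10 + 8 \left(-10\right)\right) = -348 - \left(-10 - 80\right) = -348 - -90 = -348 + 90 = -258$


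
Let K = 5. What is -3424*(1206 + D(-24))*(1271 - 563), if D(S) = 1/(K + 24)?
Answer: -84786115200/29 ≈ -2.9237e+9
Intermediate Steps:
D(S) = 1/29 (D(S) = 1/(5 + 24) = 1/29)
-3424*(1206 + D(-24))*(1271 - 563) = -3424*(1206 + 1/29)*(1271 - 563) = -119754400*708/29 = -3424*24762300/29 = -84786115200/29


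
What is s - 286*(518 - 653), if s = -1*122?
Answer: 38488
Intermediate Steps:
s = -122
s - 286*(518 - 653) = -122 - 286*(518 - 653) = -122 - 286*(-135) = -122 + 38610 = 38488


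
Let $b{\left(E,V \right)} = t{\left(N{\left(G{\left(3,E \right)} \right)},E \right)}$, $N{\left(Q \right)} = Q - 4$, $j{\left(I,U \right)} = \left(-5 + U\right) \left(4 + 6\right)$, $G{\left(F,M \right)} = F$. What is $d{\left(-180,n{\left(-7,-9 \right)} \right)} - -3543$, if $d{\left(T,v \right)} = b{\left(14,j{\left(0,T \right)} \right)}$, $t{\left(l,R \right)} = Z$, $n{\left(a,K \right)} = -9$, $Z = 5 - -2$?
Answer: $3550$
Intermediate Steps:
$j{\left(I,U \right)} = -50 + 10 U$ ($j{\left(I,U \right)} = \left(-5 + U\right) 10 = -50 + 10 U$)
$Z = 7$ ($Z = 5 + 2 = 7$)
$N{\left(Q \right)} = -4 + Q$ ($N{\left(Q \right)} = Q - 4 = -4 + Q$)
$t{\left(l,R \right)} = 7$
$b{\left(E,V \right)} = 7$
$d{\left(T,v \right)} = 7$
$d{\left(-180,n{\left(-7,-9 \right)} \right)} - -3543 = 7 - -3543 = 7 + 3543 = 3550$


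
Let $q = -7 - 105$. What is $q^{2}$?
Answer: $12544$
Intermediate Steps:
$q = -112$ ($q = -7 - 105 = -112$)
$q^{2} = \left(-112\right)^{2} = 12544$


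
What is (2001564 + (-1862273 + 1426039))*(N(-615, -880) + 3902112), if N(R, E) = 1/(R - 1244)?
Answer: 873457295584870/143 ≈ 6.1081e+12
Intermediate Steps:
N(R, E) = 1/(-1244 + R)
(2001564 + (-1862273 + 1426039))*(N(-615, -880) + 3902112) = (2001564 + (-1862273 + 1426039))*(1/(-1244 - 615) + 3902112) = (2001564 - 436234)*(1/(-1859) + 3902112) = 1565330*(-1/1859 + 3902112) = 1565330*(7254026207/1859) = 873457295584870/143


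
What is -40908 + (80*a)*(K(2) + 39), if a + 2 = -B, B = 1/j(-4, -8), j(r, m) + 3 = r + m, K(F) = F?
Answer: -141748/3 ≈ -47249.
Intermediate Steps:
j(r, m) = -3 + m + r (j(r, m) = -3 + (r + m) = -3 + (m + r) = -3 + m + r)
B = -1/15 (B = 1/(-3 - 8 - 4) = 1/(-15) = -1/15 ≈ -0.066667)
a = -29/15 (a = -2 - 1*(-1/15) = -2 + 1/15 = -29/15 ≈ -1.9333)
-40908 + (80*a)*(K(2) + 39) = -40908 + (80*(-29/15))*(2 + 39) = -40908 - 464/3*41 = -40908 - 19024/3 = -141748/3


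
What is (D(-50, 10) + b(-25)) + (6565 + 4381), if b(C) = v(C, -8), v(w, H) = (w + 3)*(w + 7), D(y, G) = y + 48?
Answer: 11340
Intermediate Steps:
D(y, G) = 48 + y
v(w, H) = (3 + w)*(7 + w)
b(C) = 21 + C**2 + 10*C
(D(-50, 10) + b(-25)) + (6565 + 4381) = ((48 - 50) + (21 + (-25)**2 + 10*(-25))) + (6565 + 4381) = (-2 + (21 + 625 - 250)) + 10946 = (-2 + 396) + 10946 = 394 + 10946 = 11340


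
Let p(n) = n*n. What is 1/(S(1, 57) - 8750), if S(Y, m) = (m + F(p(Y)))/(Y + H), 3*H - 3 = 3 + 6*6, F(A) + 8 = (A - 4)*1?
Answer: -15/131204 ≈ -0.00011433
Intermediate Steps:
p(n) = n**2
F(A) = -12 + A (F(A) = -8 + (A - 4)*1 = -8 + (-4 + A)*1 = -8 + (-4 + A) = -12 + A)
H = 14 (H = 1 + (3 + 6*6)/3 = 1 + (3 + 36)/3 = 1 + (1/3)*39 = 1 + 13 = 14)
S(Y, m) = (-12 + m + Y**2)/(14 + Y) (S(Y, m) = (m + (-12 + Y**2))/(Y + 14) = (-12 + m + Y**2)/(14 + Y))
1/(S(1, 57) - 8750) = 1/((-12 + 57 + 1**2)/(14 + 1) - 8750) = 1/((-12 + 57 + 1)/15 - 8750) = 1/((1/15)*46 - 8750) = 1/(46/15 - 8750) = 1/(-131204/15) = -15/131204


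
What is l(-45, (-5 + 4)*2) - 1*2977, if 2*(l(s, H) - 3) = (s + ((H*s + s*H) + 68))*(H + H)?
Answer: -3380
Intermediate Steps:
l(s, H) = 3 + H*(68 + s + 2*H*s) (l(s, H) = 3 + ((s + ((H*s + s*H) + 68))*(H + H))/2 = 3 + ((s + ((H*s + H*s) + 68))*(2*H))/2 = 3 + ((s + (2*H*s + 68))*(2*H))/2 = 3 + ((s + (68 + 2*H*s))*(2*H))/2 = 3 + ((68 + s + 2*H*s)*(2*H))/2 = 3 + (2*H*(68 + s + 2*H*s))/2 = 3 + H*(68 + s + 2*H*s))
l(-45, (-5 + 4)*2) - 1*2977 = (3 + 68*((-5 + 4)*2) + ((-5 + 4)*2)*(-45) + 2*(-45)*((-5 + 4)*2)**2) - 1*2977 = (3 + 68*(-1*2) - 1*2*(-45) + 2*(-45)*(-1*2)**2) - 2977 = (3 + 68*(-2) - 2*(-45) + 2*(-45)*(-2)**2) - 2977 = (3 - 136 + 90 + 2*(-45)*4) - 2977 = (3 - 136 + 90 - 360) - 2977 = -403 - 2977 = -3380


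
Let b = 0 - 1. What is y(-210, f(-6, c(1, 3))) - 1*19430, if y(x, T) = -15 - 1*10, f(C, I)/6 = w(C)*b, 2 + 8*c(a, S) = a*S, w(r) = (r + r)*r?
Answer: -19455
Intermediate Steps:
w(r) = 2*r² (w(r) = (2*r)*r = 2*r²)
b = -1
c(a, S) = -¼ + S*a/8 (c(a, S) = -¼ + (a*S)/8 = -¼ + (S*a)/8 = -¼ + S*a/8)
f(C, I) = -12*C² (f(C, I) = 6*((2*C²)*(-1)) = 6*(-2*C²) = -12*C²)
y(x, T) = -25 (y(x, T) = -15 - 10 = -25)
y(-210, f(-6, c(1, 3))) - 1*19430 = -25 - 1*19430 = -25 - 19430 = -19455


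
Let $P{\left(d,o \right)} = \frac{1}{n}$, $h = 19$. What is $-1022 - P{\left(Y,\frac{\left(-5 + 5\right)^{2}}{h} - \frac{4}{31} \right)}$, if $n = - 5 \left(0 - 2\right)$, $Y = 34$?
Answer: $- \frac{10221}{10} \approx -1022.1$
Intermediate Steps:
$n = 10$ ($n = \left(-5\right) \left(-2\right) = 10$)
$P{\left(d,o \right)} = \frac{1}{10}$
$-1022 - P{\left(Y,\frac{\left(-5 + 5\right)^{2}}{h} - \frac{4}{31} \right)} = -1022 - \frac{1}{10} = - \frac{10221}{10}$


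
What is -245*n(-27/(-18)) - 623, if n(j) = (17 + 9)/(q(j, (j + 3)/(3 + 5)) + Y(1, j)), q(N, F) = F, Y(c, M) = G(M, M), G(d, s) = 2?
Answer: -127463/41 ≈ -3108.9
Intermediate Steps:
Y(c, M) = 2
n(j) = 26/(19/8 + j/8) (n(j) = (17 + 9)/((j + 3)/(3 + 5) + 2) = 26/((3 + j)/8 + 2) = 26/((3 + j)*(⅛) + 2) = 26/((3/8 + j/8) + 2) = 26/(19/8 + j/8))
-245*n(-27/(-18)) - 623 = -50960/(19 - 27/(-18)) - 623 = -50960/(19 - 27*(-1/18)) - 623 = -50960/(19 + 3/2) - 623 = -50960/41/2 - 623 = -50960*2/41 - 623 = -245*416/41 - 623 = -101920/41 - 623 = -127463/41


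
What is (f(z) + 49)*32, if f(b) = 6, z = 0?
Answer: 1760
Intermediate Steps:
(f(z) + 49)*32 = (6 + 49)*32 = 55*32 = 1760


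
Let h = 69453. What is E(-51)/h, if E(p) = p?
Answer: -17/23151 ≈ -0.00073431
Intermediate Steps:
E(-51)/h = -51/69453 = -51*1/69453 = -17/23151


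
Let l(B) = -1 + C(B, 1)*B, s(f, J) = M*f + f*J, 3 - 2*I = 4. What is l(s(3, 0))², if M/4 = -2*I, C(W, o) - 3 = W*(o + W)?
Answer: 3636649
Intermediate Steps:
C(W, o) = 3 + W*(W + o) (C(W, o) = 3 + W*(o + W) = 3 + W*(W + o))
I = -½ (I = 3/2 - ½*4 = 3/2 - 2 = -½ ≈ -0.50000)
M = 4 (M = 4*(-2*(-½)) = 4*1 = 4)
s(f, J) = 4*f + J*f (s(f, J) = 4*f + f*J = 4*f + J*f)
l(B) = -1 + B*(3 + B + B²) (l(B) = -1 + (3 + B² + B*1)*B = -1 + (3 + B² + B)*B = -1 + (3 + B + B²)*B = -1 + B*(3 + B + B²))
l(s(3, 0))² = (-1 + (3*(4 + 0))*(3 + 3*(4 + 0) + (3*(4 + 0))²))² = (-1 + (3*4)*(3 + 3*4 + (3*4)²))² = (-1 + 12*(3 + 12 + 12²))² = (-1 + 12*(3 + 12 + 144))² = (-1 + 12*159)² = (-1 + 1908)² = 1907² = 3636649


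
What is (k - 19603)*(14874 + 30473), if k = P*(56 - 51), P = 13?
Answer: -885989686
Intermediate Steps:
k = 65 (k = 13*(56 - 51) = 13*5 = 65)
(k - 19603)*(14874 + 30473) = (65 - 19603)*(14874 + 30473) = -19538*45347 = -885989686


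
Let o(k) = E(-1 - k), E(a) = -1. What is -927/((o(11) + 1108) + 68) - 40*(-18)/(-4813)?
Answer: -5307651/5655275 ≈ -0.93853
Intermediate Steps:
o(k) = -1
-927/((o(11) + 1108) + 68) - 40*(-18)/(-4813) = -927/((-1 + 1108) + 68) - 40*(-18)/(-4813) = -927/(1107 + 68) + 720*(-1/4813) = -927/1175 - 720/4813 = -5307651/5655275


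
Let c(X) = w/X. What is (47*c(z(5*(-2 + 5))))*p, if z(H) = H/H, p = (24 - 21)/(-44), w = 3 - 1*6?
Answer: 423/44 ≈ 9.6136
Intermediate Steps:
w = -3 (w = 3 - 6 = -3)
p = -3/44 (p = 3*(-1/44) = -3/44 ≈ -0.068182)
z(H) = 1
c(X) = -3/X
(47*c(z(5*(-2 + 5))))*p = (47*(-3/1))*(-3/44) = (47*(-3*1))*(-3/44) = (47*(-3))*(-3/44) = -141*(-3/44) = 423/44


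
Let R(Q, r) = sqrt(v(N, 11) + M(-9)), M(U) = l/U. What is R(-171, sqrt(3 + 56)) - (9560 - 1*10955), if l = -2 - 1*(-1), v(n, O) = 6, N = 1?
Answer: 1395 + sqrt(55)/3 ≈ 1397.5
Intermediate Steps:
l = -1 (l = -2 + 1 = -1)
M(U) = -1/U
R(Q, r) = sqrt(55)/3 (R(Q, r) = sqrt(6 - 1/(-9)) = sqrt(6 - 1*(-1/9)) = sqrt(6 + 1/9) = sqrt(55/9) = sqrt(55)/3)
R(-171, sqrt(3 + 56)) - (9560 - 1*10955) = sqrt(55)/3 - (9560 - 1*10955) = sqrt(55)/3 - (9560 - 10955) = sqrt(55)/3 - 1*(-1395) = sqrt(55)/3 + 1395 = 1395 + sqrt(55)/3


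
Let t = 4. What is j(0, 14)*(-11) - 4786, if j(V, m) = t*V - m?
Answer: -4632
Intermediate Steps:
j(V, m) = -m + 4*V (j(V, m) = 4*V - m = -m + 4*V)
j(0, 14)*(-11) - 4786 = (-1*14 + 4*0)*(-11) - 4786 = (-14 + 0)*(-11) - 4786 = -14*(-11) - 4786 = 154 - 4786 = -4632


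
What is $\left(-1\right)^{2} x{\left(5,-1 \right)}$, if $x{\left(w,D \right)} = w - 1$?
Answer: $4$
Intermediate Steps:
$x{\left(w,D \right)} = -1 + w$
$\left(-1\right)^{2} x{\left(5,-1 \right)} = \left(-1\right)^{2} \left(-1 + 5\right) = 1 \cdot 4 = 4$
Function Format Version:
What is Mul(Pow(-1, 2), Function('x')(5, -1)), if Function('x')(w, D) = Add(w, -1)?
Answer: 4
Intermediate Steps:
Function('x')(w, D) = Add(-1, w)
Mul(Pow(-1, 2), Function('x')(5, -1)) = Mul(Pow(-1, 2), Add(-1, 5)) = Mul(1, 4) = 4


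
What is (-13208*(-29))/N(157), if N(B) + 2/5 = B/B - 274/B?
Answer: -10368280/31 ≈ -3.3446e+5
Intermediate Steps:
N(B) = 3/5 - 274/B (N(B) = -2/5 + (B/B - 274/B) = -2/5 + (1 - 274/B) = 3/5 - 274/B)
(-13208*(-29))/N(157) = (-13208*(-29))/(3/5 - 274/157) = 383032/(3/5 - 274*1/157) = 383032/(3/5 - 274/157) = 383032/(-899/785) = 383032*(-785/899) = -10368280/31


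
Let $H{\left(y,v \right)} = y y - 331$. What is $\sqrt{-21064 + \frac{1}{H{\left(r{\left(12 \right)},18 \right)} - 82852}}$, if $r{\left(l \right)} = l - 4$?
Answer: $\frac{i \sqrt{145526292626423}}{83119} \approx 145.13 i$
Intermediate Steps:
$r{\left(l \right)} = -4 + l$ ($r{\left(l \right)} = l - 4 = -4 + l$)
$H{\left(y,v \right)} = -331 + y^{2}$ ($H{\left(y,v \right)} = y^{2} - 331 = -331 + y^{2}$)
$\sqrt{-21064 + \frac{1}{H{\left(r{\left(12 \right)},18 \right)} - 82852}} = \sqrt{-21064 + \frac{1}{\left(-331 + \left(-4 + 12\right)^{2}\right) - 82852}} = \sqrt{-21064 + \frac{1}{\left(-331 + 8^{2}\right) - 82852}} = \sqrt{-21064 + \frac{1}{\left(-331 + 64\right) - 82852}} = \sqrt{-21064 + \frac{1}{-267 - 82852}} = \sqrt{-21064 + \frac{1}{-83119}} = \sqrt{-21064 - \frac{1}{83119}} = \sqrt{- \frac{1750818617}{83119}} = \frac{i \sqrt{145526292626423}}{83119}$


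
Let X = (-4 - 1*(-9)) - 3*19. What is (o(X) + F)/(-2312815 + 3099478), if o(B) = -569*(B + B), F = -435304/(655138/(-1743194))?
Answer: 132931294544/85895470749 ≈ 1.5476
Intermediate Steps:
F = 379409660488/327569 (F = -435304/(655138*(-1/1743194)) = -435304/(-327569/871597) = -435304*(-871597/327569) = 379409660488/327569 ≈ 1.1583e+6)
X = -52 (X = (-4 + 9) - 57 = 5 - 57 = -52)
o(B) = -1138*B
(o(X) + F)/(-2312815 + 3099478) = (-1138*(-52) + 379409660488/327569)/(-2312815 + 3099478) = (59176 + 379409660488/327569)/786663 = (398793883632/327569)*(1/786663) = 132931294544/85895470749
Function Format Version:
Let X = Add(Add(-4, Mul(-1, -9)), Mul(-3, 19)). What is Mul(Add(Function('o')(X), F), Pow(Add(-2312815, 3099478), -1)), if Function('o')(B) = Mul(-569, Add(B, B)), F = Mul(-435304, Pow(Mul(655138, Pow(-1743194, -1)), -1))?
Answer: Rational(132931294544, 85895470749) ≈ 1.5476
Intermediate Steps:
F = Rational(379409660488, 327569) (F = Mul(-435304, Pow(Mul(655138, Rational(-1, 1743194)), -1)) = Mul(-435304, Pow(Rational(-327569, 871597), -1)) = Mul(-435304, Rational(-871597, 327569)) = Rational(379409660488, 327569) ≈ 1.1583e+6)
X = -52 (X = Add(Add(-4, 9), -57) = Add(5, -57) = -52)
Function('o')(B) = Mul(-1138, B) (Function('o')(B) = Mul(-569, Mul(2, B)) = Mul(-1138, B))
Mul(Add(Function('o')(X), F), Pow(Add(-2312815, 3099478), -1)) = Mul(Add(Mul(-1138, -52), Rational(379409660488, 327569)), Pow(Add(-2312815, 3099478), -1)) = Mul(Add(59176, Rational(379409660488, 327569)), Pow(786663, -1)) = Mul(Rational(398793883632, 327569), Rational(1, 786663)) = Rational(132931294544, 85895470749)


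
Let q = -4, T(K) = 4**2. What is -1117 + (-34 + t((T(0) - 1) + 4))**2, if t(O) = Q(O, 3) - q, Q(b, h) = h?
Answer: -388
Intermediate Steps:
T(K) = 16
t(O) = 7 (t(O) = 3 - 1*(-4) = 3 + 4 = 7)
-1117 + (-34 + t((T(0) - 1) + 4))**2 = -1117 + (-34 + 7)**2 = -1117 + (-27)**2 = -1117 + 729 = -388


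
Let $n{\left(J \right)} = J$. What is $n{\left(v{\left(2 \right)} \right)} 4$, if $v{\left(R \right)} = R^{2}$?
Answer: $16$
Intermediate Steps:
$n{\left(v{\left(2 \right)} \right)} 4 = 2^{2} \cdot 4 = 4 \cdot 4 = 16$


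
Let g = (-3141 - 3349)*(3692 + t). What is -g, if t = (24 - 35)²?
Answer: 24746370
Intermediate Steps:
t = 121 (t = (-11)² = 121)
g = -24746370 (g = (-3141 - 3349)*(3692 + 121) = -6490*3813 = -24746370)
-g = -1*(-24746370) = 24746370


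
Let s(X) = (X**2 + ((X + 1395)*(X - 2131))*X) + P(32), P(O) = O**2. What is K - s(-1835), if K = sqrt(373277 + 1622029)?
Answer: 3198780151 + sqrt(1995306) ≈ 3.1988e+9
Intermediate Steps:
K = sqrt(1995306) ≈ 1412.6
s(X) = 1024 + X**2 + X*(-2131 + X)*(1395 + X) (s(X) = (X**2 + ((X + 1395)*(X - 2131))*X) + 32**2 = (X**2 + ((1395 + X)*(-2131 + X))*X) + 1024 = (X**2 + ((-2131 + X)*(1395 + X))*X) + 1024 = (X**2 + X*(-2131 + X)*(1395 + X)) + 1024 = 1024 + X**2 + X*(-2131 + X)*(1395 + X))
K - s(-1835) = sqrt(1995306) - (1024 + (-1835)**3 - 2972745*(-1835) - 735*(-1835)**2) = sqrt(1995306) - (1024 - 6178857875 + 5454987075 - 735*3367225) = sqrt(1995306) - (1024 - 6178857875 + 5454987075 - 2474910375) = sqrt(1995306) - 1*(-3198780151) = sqrt(1995306) + 3198780151 = 3198780151 + sqrt(1995306)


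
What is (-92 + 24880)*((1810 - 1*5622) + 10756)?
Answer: 172127872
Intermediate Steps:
(-92 + 24880)*((1810 - 1*5622) + 10756) = 24788*((1810 - 5622) + 10756) = 24788*(-3812 + 10756) = 24788*6944 = 172127872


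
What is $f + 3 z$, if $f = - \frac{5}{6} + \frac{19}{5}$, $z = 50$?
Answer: $\frac{4589}{30} \approx 152.97$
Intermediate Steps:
$f = \frac{89}{30}$ ($f = \left(-5\right) \frac{1}{6} + 19 \cdot \frac{1}{5} = - \frac{5}{6} + \frac{19}{5} = \frac{89}{30} \approx 2.9667$)
$f + 3 z = \frac{89}{30} + 3 \cdot 50 = \frac{89}{30} + 150 = \frac{4589}{30}$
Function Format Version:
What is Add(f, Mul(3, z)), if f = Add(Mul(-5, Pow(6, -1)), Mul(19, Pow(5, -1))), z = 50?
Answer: Rational(4589, 30) ≈ 152.97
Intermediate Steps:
f = Rational(89, 30) (f = Add(Mul(-5, Rational(1, 6)), Mul(19, Rational(1, 5))) = Add(Rational(-5, 6), Rational(19, 5)) = Rational(89, 30) ≈ 2.9667)
Add(f, Mul(3, z)) = Add(Rational(89, 30), Mul(3, 50)) = Add(Rational(89, 30), 150) = Rational(4589, 30)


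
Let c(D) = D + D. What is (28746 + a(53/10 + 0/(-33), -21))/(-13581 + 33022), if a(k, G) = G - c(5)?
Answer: 28715/19441 ≈ 1.4770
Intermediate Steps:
c(D) = 2*D
a(k, G) = -10 + G (a(k, G) = G - 2*5 = G - 1*10 = G - 10 = -10 + G)
(28746 + a(53/10 + 0/(-33), -21))/(-13581 + 33022) = (28746 + (-10 - 21))/(-13581 + 33022) = (28746 - 31)/19441 = 28715*(1/19441) = 28715/19441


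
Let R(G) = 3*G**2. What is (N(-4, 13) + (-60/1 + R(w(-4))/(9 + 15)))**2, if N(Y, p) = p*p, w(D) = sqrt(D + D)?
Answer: 11664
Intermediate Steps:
w(D) = sqrt(2)*sqrt(D) (w(D) = sqrt(2*D) = sqrt(2)*sqrt(D))
N(Y, p) = p**2
(N(-4, 13) + (-60/1 + R(w(-4))/(9 + 15)))**2 = (13**2 + (-60/1 + (3*(sqrt(2)*sqrt(-4))**2)/(9 + 15)))**2 = (169 + (-60*1 + (3*(sqrt(2)*(2*I))**2)/24))**2 = (169 + (-60 + (3*(2*I*sqrt(2))**2)*(1/24)))**2 = (169 + (-60 + (3*(-8))*(1/24)))**2 = (169 + (-60 - 24*1/24))**2 = (169 + (-60 - 1))**2 = (169 - 61)**2 = 108**2 = 11664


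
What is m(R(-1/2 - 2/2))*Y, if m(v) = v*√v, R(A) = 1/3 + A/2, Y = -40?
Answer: 25*I*√15/9 ≈ 10.758*I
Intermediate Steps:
R(A) = ⅓ + A/2 (R(A) = 1*(⅓) + A*(½) = ⅓ + A/2)
m(v) = v^(3/2)
m(R(-1/2 - 2/2))*Y = (⅓ + (-1/2 - 2/2)/2)^(3/2)*(-40) = (⅓ + (-1*½ - 2*½)/2)^(3/2)*(-40) = (⅓ + (-½ - 1)/2)^(3/2)*(-40) = (⅓ + (½)*(-3/2))^(3/2)*(-40) = (⅓ - ¾)^(3/2)*(-40) = (-5/12)^(3/2)*(-40) = -5*I*√15/72*(-40) = 25*I*√15/9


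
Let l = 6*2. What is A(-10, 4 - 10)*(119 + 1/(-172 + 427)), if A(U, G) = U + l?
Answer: 60692/255 ≈ 238.01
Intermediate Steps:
l = 12
A(U, G) = 12 + U (A(U, G) = U + 12 = 12 + U)
A(-10, 4 - 10)*(119 + 1/(-172 + 427)) = (12 - 10)*(119 + 1/(-172 + 427)) = 2*(119 + 1/255) = 2*(30346/255) = 60692/255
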